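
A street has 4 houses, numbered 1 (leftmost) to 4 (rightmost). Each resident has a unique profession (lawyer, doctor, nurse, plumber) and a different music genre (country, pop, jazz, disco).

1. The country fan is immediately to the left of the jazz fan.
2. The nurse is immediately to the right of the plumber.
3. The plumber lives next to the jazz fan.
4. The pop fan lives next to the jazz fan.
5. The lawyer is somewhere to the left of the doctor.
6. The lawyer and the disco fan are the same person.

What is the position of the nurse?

3

The doctor is narrowed to house 2 or 3 or 4; consider each.
Placing it in house 2 and house 3 leads to a contradiction, so it's in house 4.
The only music genre still possible for house 4 is pop.
From clue 4, the jazz fan must be in house 3.
Clue 1 places the country fan in house 2.
By clue 3, the plumber is in house 2.
That leaves lawyer as the profession for house 1.
House 3's profession must be nurse (nothing else left).
The only music genre still possible for house 1 is disco.
So: house 1 = lawyer/disco, house 2 = plumber/country, house 3 = nurse/jazz, house 4 = doctor/pop.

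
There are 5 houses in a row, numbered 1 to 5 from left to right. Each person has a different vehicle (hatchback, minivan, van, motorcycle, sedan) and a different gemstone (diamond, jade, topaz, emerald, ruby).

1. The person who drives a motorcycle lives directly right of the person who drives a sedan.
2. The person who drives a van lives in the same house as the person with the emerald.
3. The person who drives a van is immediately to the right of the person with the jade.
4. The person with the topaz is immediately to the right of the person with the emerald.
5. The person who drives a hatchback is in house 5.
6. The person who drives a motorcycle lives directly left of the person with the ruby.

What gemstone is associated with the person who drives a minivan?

jade

From clue 5, the person who drives a hatchback must be in house 5.
The person who drives a motorcycle is narrowed to house 2 or 3 or 4; consider each.
Placing it in house 2 and house 3 leads to a contradiction, so it's in house 4.
By clue 1, the person who drives a sedan is in house 3.
The person with the ruby is in house 5 (clue 6).
That leaves minivan as the vehicle for house 1.
House 2's vehicle must be van (nothing else left).
The person with the emerald is in house 2 (clue 2).
Clue 3 places the person with the jade in house 1.
Clue 4 places the person with the topaz in house 3.
That leaves diamond as the gemstone for house 4.
So: house 1 = minivan/jade, house 2 = van/emerald, house 3 = sedan/topaz, house 4 = motorcycle/diamond, house 5 = hatchback/ruby.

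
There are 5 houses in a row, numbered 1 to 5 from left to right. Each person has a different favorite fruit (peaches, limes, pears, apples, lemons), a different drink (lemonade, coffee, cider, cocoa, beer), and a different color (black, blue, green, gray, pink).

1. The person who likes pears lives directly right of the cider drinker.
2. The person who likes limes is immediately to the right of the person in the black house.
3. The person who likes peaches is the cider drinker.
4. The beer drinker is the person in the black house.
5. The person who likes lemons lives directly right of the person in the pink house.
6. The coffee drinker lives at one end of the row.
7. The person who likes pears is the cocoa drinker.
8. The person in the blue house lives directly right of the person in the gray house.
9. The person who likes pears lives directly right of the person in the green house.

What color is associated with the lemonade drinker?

gray

So house 5 gets blue for color.
Clue 8 places the person in the gray house in house 4.
That leaves apples as the favorite fruit for house 5.
House 1's favorite fruit must be peaches (nothing else left).
From clue 3, the cider drinker must be in house 1.
Clue 1 places the person who likes pears in house 2.
The cocoa drinker is in house 2 (clue 7).
Clue 9: the person in the green house is in house 1.
House 3's drink must be beer (nothing else left).
The only drink still possible for house 4 is lemonade.
House 5 drink: only coffee fits.
Clue 4: the person in the black house is in house 3.
House 2's color must be pink (nothing else left).
By clue 2, the person who likes limes is in house 4.
From clue 5, the person who likes lemons must be in house 3.
So: house 1 = peaches/cider/green, house 2 = pears/cocoa/pink, house 3 = lemons/beer/black, house 4 = limes/lemonade/gray, house 5 = apples/coffee/blue.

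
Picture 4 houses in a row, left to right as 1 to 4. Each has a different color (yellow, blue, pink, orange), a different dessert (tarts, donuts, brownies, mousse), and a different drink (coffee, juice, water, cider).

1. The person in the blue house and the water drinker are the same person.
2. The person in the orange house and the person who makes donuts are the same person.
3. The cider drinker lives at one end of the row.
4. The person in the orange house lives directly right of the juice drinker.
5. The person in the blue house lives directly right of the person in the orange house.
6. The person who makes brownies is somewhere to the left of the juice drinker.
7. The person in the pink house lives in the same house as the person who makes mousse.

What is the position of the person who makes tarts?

The person in the orange house is in house 3 (clue 4).
By clue 4, the juice drinker is in house 2.
Clue 5 places the person in the blue house in house 4.
From clue 6, the person who makes brownies must be in house 1.
From clue 1, the water drinker must be in house 4.
By clue 2, the person who makes donuts is in house 3.
From clue 7, the person in the pink house must be in house 2.
Clue 7 places the person who makes mousse in house 2.
House 1's color must be yellow (nothing else left).
That leaves tarts as the dessert for house 4.
The only drink still possible for house 1 is cider.
So house 3 gets coffee for drink.
So: house 1 = yellow/brownies/cider, house 2 = pink/mousse/juice, house 3 = orange/donuts/coffee, house 4 = blue/tarts/water.

4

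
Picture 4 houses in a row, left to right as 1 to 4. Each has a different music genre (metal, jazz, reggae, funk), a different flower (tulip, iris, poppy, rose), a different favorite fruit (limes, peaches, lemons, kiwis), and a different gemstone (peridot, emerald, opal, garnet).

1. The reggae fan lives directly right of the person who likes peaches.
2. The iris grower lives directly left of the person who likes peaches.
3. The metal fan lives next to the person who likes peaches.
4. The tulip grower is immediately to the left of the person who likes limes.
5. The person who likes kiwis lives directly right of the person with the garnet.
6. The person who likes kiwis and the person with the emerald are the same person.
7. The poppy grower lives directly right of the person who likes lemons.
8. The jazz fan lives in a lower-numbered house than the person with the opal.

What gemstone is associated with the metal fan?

House 1's favorite fruit must be lemons (nothing else left).
By clue 7, the poppy grower is in house 2.
The only flower still possible for house 4 is rose.
By clue 2, the person who likes peaches is in house 2.
The only flower still possible for house 1 is iris.
So house 3 gets tulip for flower.
So house 3 gets kiwis for favorite fruit.
House 4 favorite fruit: only limes fits.
By clue 1, the reggae fan is in house 3.
Clue 5: the person with the garnet is in house 2.
The person with the emerald is in house 3 (clue 6).
That leaves funk as the music genre for house 4.
House 1 gemstone: only peridot fits.
That leaves opal as the gemstone for house 4.
House 1 music genre: only metal fits.
That leaves jazz as the music genre for house 2.
So: house 1 = metal/iris/lemons/peridot, house 2 = jazz/poppy/peaches/garnet, house 3 = reggae/tulip/kiwis/emerald, house 4 = funk/rose/limes/opal.

peridot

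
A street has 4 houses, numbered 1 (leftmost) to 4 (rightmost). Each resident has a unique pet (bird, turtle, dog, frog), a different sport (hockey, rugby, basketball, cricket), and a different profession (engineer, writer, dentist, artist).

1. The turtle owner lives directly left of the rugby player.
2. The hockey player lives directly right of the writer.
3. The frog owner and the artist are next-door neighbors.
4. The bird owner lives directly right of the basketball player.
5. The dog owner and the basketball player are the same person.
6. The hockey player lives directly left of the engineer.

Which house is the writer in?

The hockey player is narrowed to house 2 or 3; consider each.
Placing it in house 2 leads to a contradiction, so it's in house 3.
From clue 2, the writer must be in house 2.
From clue 6, the engineer must be in house 4.
House 4's pet must be frog (nothing else left).
Clue 3: the artist is in house 3.
House 1's profession must be dentist (nothing else left).
The bird owner is narrowed to house 2 or 3; consider each.
Placing it in house 3 leads to a contradiction, so it's in house 2.
Clue 4: the basketball player is in house 1.
Clue 5: the dog owner is in house 1.
House 3's pet must be turtle (nothing else left).
Clue 1 places the rugby player in house 4.
So house 2 gets cricket for sport.
So: house 1 = dog/basketball/dentist, house 2 = bird/cricket/writer, house 3 = turtle/hockey/artist, house 4 = frog/rugby/engineer.

2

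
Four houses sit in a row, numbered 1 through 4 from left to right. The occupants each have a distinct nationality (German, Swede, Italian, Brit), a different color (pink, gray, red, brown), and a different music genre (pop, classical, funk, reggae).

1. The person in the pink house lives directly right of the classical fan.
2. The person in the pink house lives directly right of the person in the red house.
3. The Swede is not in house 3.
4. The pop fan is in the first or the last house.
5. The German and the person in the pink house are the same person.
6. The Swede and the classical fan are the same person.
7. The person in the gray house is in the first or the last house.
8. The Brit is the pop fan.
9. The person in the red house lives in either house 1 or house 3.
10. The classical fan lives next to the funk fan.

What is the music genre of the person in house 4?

pop

By clue 2, the person in the pink house is in house 2.
By clue 2, the person in the red house is in house 1.
Clue 5 places the German in house 2.
House 1's nationality must be Swede (nothing else left).
The only nationality still possible for house 3 is Italian.
The only nationality still possible for house 4 is Brit.
That leaves brown as the color for house 3.
That leaves gray as the color for house 4.
Clue 1 places the classical fan in house 1.
From clue 8, the pop fan must be in house 4.
Clue 10: the funk fan is in house 2.
So house 3 gets reggae for music genre.
So: house 1 = Swede/red/classical, house 2 = German/pink/funk, house 3 = Italian/brown/reggae, house 4 = Brit/gray/pop.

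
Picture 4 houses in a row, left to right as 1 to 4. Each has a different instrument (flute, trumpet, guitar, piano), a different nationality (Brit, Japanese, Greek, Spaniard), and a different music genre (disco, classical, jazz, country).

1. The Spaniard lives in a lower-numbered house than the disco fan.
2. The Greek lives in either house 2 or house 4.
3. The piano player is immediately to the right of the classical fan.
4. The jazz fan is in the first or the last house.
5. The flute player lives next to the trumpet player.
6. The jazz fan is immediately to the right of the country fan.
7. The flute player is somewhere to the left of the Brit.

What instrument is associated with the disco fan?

Clue 6: the jazz fan is in house 4.
The country fan is in house 3 (clue 6).
That leaves classical as the music genre for house 1.
So house 2 gets disco for music genre.
The Spaniard is in house 1 (clue 1).
Clue 3 places the piano player in house 2.
Clue 5 places the flute player in house 3.
By clue 5, the trumpet player is in house 4.
Clue 7 places the Brit in house 4.
That leaves guitar as the instrument for house 1.
So house 2 gets Greek for nationality.
House 3's nationality must be Japanese (nothing else left).
So: house 1 = guitar/Spaniard/classical, house 2 = piano/Greek/disco, house 3 = flute/Japanese/country, house 4 = trumpet/Brit/jazz.

piano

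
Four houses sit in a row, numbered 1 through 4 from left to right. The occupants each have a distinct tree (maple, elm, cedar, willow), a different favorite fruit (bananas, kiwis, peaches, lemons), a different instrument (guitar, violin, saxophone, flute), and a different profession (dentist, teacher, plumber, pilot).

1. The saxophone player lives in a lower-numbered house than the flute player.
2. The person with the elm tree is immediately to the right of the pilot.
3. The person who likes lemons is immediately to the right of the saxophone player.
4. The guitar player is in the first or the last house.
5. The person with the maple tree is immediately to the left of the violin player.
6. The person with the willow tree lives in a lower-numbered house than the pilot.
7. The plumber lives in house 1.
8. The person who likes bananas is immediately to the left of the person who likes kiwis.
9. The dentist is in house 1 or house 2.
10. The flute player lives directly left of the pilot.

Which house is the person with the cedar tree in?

3

The plumber is in house 1 (clue 7).
The flute player is in house 2 (clue 10).
The pilot is in house 3 (clue 10).
That leaves teacher as the profession for house 4.
From clue 1, the saxophone player must be in house 1.
Clue 2: the person with the elm tree is in house 4.
By clue 3, the person who likes lemons is in house 2.
House 3's instrument must be violin (nothing else left).
The only instrument still possible for house 4 is guitar.
House 2's profession must be dentist (nothing else left).
From clue 5, the person with the maple tree must be in house 2.
Clue 8 places the person who likes bananas in house 3.
From clue 8, the person who likes kiwis must be in house 4.
The only tree still possible for house 1 is willow.
So house 3 gets cedar for tree.
So house 1 gets peaches for favorite fruit.
So: house 1 = willow/peaches/saxophone/plumber, house 2 = maple/lemons/flute/dentist, house 3 = cedar/bananas/violin/pilot, house 4 = elm/kiwis/guitar/teacher.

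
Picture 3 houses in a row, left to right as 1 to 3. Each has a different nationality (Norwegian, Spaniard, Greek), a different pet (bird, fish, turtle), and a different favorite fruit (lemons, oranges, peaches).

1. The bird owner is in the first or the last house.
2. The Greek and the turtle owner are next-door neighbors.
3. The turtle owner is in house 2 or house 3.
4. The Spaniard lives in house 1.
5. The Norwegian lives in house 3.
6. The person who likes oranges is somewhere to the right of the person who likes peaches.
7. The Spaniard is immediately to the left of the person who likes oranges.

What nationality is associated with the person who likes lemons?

By clue 4, the Spaniard is in house 1.
By clue 5, the Norwegian is in house 3.
The person who likes oranges is in house 2 (clue 7).
House 2's nationality must be Greek (nothing else left).
So house 1 gets peaches for favorite fruit.
That leaves lemons as the favorite fruit for house 3.
By clue 2, the turtle owner is in house 3.
That leaves fish as the pet for house 2.
That leaves bird as the pet for house 1.
So: house 1 = Spaniard/bird/peaches, house 2 = Greek/fish/oranges, house 3 = Norwegian/turtle/lemons.

Norwegian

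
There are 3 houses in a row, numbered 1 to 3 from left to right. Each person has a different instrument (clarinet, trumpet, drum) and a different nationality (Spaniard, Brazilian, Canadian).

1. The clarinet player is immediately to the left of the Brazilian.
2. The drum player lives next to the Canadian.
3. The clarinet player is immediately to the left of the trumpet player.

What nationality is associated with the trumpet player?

The clarinet player is narrowed to house 1 or 2; consider each.
Placing it in house 1 leads to a contradiction, so it's in house 2.
By clue 1, the Brazilian is in house 3.
Clue 3: the trumpet player is in house 3.
The only instrument still possible for house 1 is drum.
By clue 2, the Canadian is in house 2.
That leaves Spaniard as the nationality for house 1.
So: house 1 = drum/Spaniard, house 2 = clarinet/Canadian, house 3 = trumpet/Brazilian.

Brazilian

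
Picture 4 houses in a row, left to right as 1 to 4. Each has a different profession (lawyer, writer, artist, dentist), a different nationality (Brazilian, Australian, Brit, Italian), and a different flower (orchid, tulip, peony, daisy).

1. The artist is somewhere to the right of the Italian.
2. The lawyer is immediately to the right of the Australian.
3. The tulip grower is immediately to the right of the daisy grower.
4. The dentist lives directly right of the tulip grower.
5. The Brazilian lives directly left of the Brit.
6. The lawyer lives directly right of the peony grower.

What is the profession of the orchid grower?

So house 1 gets writer for profession.
That leaves Brit as the nationality for house 4.
The only flower still possible for house 4 is orchid.
From clue 5, the Brazilian must be in house 3.
That leaves tulip as the flower for house 3.
The daisy grower is in house 2 (clue 3).
Clue 4: the dentist is in house 4.
House 1 flower: only peony fits.
By clue 6, the lawyer is in house 2.
House 3's profession must be artist (nothing else left).
The Australian is in house 1 (clue 2).
That leaves Italian as the nationality for house 2.
So: house 1 = writer/Australian/peony, house 2 = lawyer/Italian/daisy, house 3 = artist/Brazilian/tulip, house 4 = dentist/Brit/orchid.

dentist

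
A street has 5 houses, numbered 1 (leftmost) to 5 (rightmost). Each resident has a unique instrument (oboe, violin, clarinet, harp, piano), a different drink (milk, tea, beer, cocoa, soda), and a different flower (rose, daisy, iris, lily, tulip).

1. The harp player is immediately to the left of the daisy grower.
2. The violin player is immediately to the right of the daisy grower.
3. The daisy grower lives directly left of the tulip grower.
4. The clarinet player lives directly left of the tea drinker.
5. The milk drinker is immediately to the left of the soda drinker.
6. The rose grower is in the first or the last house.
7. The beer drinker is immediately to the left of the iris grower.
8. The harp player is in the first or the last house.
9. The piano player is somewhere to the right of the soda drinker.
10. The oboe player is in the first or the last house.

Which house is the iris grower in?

By clue 8, the harp player is in house 1.
House 2's instrument must be clarinet (nothing else left).
From clue 1, the daisy grower must be in house 2.
From clue 2, the violin player must be in house 3.
Clue 3: the tulip grower is in house 3.
From clue 4, the tea drinker must be in house 3.
The only instrument still possible for house 4 is piano.
The only instrument still possible for house 5 is oboe.
The only drink still possible for house 5 is cocoa.
Clue 5 places the milk drinker in house 1.
Clue 5: the soda drinker is in house 2.
By clue 7, the beer drinker is in house 4.
Clue 7: the iris grower is in house 5.
House 4 flower: only lily fits.
House 1's flower must be rose (nothing else left).
So: house 1 = harp/milk/rose, house 2 = clarinet/soda/daisy, house 3 = violin/tea/tulip, house 4 = piano/beer/lily, house 5 = oboe/cocoa/iris.

5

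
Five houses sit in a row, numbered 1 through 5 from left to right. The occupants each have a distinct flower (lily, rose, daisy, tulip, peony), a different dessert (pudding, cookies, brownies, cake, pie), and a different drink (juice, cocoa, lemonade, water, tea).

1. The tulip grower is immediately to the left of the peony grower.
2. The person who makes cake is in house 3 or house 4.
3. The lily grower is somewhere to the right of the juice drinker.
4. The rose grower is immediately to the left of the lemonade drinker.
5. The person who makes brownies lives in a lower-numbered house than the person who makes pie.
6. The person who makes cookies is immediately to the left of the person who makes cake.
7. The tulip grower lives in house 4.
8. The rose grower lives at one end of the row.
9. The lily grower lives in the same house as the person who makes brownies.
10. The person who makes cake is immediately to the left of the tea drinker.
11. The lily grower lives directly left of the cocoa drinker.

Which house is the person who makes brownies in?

From clue 7, the tulip grower must be in house 4.
Clue 8 places the rose grower in house 1.
House 1's dessert must be pudding (nothing else left).
House 5 dessert: only pie fits.
Clue 1: the peony grower is in house 5.
The lemonade drinker is in house 2 (clue 4).
So house 4 gets cake for dessert.
The person who makes cookies is in house 3 (clue 6).
Clue 10: the tea drinker is in house 5.
So house 2 gets brownies for dessert.
So house 1 gets juice for drink.
By clue 9, the lily grower is in house 2.
The cocoa drinker is in house 3 (clue 11).
House 3's flower must be daisy (nothing else left).
House 4 drink: only water fits.
So: house 1 = rose/pudding/juice, house 2 = lily/brownies/lemonade, house 3 = daisy/cookies/cocoa, house 4 = tulip/cake/water, house 5 = peony/pie/tea.

2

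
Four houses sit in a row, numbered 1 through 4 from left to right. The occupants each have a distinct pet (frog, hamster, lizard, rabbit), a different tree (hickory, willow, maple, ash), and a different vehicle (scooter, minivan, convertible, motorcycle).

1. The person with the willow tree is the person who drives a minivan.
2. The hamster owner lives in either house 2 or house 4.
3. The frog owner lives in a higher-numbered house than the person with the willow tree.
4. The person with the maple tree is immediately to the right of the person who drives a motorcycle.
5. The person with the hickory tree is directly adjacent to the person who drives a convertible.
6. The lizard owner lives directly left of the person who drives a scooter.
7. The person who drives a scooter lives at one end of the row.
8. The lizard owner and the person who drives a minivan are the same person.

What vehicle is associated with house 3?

From clue 7, the person who drives a scooter must be in house 4.
By clue 6, the lizard owner is in house 3.
From clue 8, the person who drives a minivan must be in house 3.
House 1 pet: only rabbit fits.
Clue 1 places the person with the willow tree in house 3.
By clue 3, the frog owner is in house 4.
The only pet still possible for house 2 is hamster.
House 2 tree: only maple fits.
House 4 tree: only ash fits.
From clue 4, the person who drives a motorcycle must be in house 1.
The person who drives a convertible is in house 2 (clue 5).
So house 1 gets hickory for tree.
So: house 1 = rabbit/hickory/motorcycle, house 2 = hamster/maple/convertible, house 3 = lizard/willow/minivan, house 4 = frog/ash/scooter.

minivan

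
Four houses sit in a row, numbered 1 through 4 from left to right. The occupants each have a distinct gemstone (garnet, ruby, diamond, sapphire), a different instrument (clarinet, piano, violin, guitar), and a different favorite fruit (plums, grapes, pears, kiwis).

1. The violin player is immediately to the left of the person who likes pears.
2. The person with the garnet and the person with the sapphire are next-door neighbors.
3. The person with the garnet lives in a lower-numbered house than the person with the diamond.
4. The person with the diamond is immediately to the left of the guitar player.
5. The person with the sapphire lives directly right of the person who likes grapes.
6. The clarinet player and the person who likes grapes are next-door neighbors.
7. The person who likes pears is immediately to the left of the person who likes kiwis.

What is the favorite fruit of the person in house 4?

plums

House 4 gemstone: only ruby fits.
The only gemstone still possible for house 1 is garnet.
Clue 2 places the person with the sapphire in house 2.
By clue 5, the person who likes grapes is in house 1.
Clue 6: the clarinet player is in house 2.
So house 3 gets diamond for gemstone.
The only instrument still possible for house 1 is violin.
Clue 1 places the person who likes pears in house 2.
Clue 4 places the guitar player in house 4.
By clue 7, the person who likes kiwis is in house 3.
House 3 instrument: only piano fits.
House 4's favorite fruit must be plums (nothing else left).
So: house 1 = garnet/violin/grapes, house 2 = sapphire/clarinet/pears, house 3 = diamond/piano/kiwis, house 4 = ruby/guitar/plums.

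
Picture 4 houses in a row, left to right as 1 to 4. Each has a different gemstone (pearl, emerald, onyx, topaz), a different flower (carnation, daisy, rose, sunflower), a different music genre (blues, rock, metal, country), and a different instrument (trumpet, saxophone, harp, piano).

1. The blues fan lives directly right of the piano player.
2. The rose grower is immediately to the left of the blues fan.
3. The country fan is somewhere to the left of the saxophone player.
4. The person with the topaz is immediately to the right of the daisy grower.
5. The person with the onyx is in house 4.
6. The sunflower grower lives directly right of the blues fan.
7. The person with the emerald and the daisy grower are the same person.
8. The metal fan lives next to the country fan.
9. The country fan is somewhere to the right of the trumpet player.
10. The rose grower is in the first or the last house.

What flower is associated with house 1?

rose

The person with the onyx is in house 4 (clue 5).
By clue 10, the rose grower is in house 1.
Clue 2: the blues fan is in house 2.
From clue 4, the person with the topaz must be in house 3.
Clue 4: the daisy grower is in house 2.
Clue 6: the sunflower grower is in house 3.
Clue 7: the person with the emerald is in house 2.
House 1's gemstone must be pearl (nothing else left).
The only flower still possible for house 4 is carnation.
So house 3 gets country for music genre.
Clue 1: the piano player is in house 1.
Clue 3 places the saxophone player in house 4.
From clue 8, the metal fan must be in house 4.
House 1 music genre: only rock fits.
House 3's instrument must be harp (nothing else left).
House 2 instrument: only trumpet fits.
So: house 1 = pearl/rose/rock/piano, house 2 = emerald/daisy/blues/trumpet, house 3 = topaz/sunflower/country/harp, house 4 = onyx/carnation/metal/saxophone.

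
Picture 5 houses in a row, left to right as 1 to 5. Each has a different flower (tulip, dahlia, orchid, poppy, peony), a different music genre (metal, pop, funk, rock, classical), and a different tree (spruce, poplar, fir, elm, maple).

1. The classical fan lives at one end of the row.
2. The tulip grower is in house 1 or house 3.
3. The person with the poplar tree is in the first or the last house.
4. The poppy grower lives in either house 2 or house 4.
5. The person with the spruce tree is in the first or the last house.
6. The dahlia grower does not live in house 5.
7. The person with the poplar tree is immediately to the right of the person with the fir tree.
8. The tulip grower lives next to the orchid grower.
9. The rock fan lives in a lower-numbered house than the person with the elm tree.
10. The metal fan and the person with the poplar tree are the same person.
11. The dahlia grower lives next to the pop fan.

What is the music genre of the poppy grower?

pop

From clue 7, the person with the poplar tree must be in house 5.
From clue 7, the person with the fir tree must be in house 4.
From clue 10, the metal fan must be in house 5.
House 5 flower: only peony fits.
House 1 music genre: only classical fits.
Clue 9 places the rock fan in house 2.
The person with the elm tree is in house 3 (clue 9).
House 1 tree: only spruce fits.
That leaves maple as the tree for house 2.
That leaves tulip as the flower for house 1.
The only flower still possible for house 3 is dahlia.
By clue 8, the orchid grower is in house 2.
Clue 11 places the pop fan in house 4.
House 4's flower must be poppy (nothing else left).
That leaves funk as the music genre for house 3.
So: house 1 = tulip/classical/spruce, house 2 = orchid/rock/maple, house 3 = dahlia/funk/elm, house 4 = poppy/pop/fir, house 5 = peony/metal/poplar.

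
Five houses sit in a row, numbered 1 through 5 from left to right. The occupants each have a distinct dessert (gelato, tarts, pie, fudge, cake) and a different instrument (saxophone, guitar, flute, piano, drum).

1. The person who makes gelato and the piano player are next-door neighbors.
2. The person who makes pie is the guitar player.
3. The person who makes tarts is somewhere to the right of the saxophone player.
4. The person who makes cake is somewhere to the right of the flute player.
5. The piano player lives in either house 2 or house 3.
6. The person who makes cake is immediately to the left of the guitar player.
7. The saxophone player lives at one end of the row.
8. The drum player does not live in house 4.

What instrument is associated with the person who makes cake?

piano

By clue 7, the saxophone player is in house 1.
The only instrument still possible for house 4 is guitar.
The only instrument still possible for house 5 is drum.
From clue 2, the person who makes pie must be in house 4.
Clue 6 places the person who makes cake in house 3.
Clue 4 places the flute player in house 2.
House 3's instrument must be piano (nothing else left).
The person who makes gelato is in house 2 (clue 1).
House 1 dessert: only fudge fits.
House 5 dessert: only tarts fits.
So: house 1 = fudge/saxophone, house 2 = gelato/flute, house 3 = cake/piano, house 4 = pie/guitar, house 5 = tarts/drum.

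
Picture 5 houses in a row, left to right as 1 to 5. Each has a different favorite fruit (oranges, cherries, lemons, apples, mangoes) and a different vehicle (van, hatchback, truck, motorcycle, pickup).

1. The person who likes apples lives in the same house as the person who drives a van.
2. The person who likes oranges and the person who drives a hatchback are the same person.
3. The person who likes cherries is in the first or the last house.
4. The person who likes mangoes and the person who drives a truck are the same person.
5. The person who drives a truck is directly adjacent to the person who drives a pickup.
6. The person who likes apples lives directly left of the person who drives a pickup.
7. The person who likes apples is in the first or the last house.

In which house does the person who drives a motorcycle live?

5

From clue 7, the person who likes apples must be in house 1.
The person who drives a van is in house 1 (clue 1).
The person who drives a pickup is in house 2 (clue 6).
The only favorite fruit still possible for house 5 is cherries.
Clue 5: the person who drives a truck is in house 3.
House 2 favorite fruit: only lemons fits.
That leaves motorcycle as the vehicle for house 5.
By clue 2, the person who likes oranges is in house 4.
The person who likes mangoes is in house 3 (clue 4).
The only vehicle still possible for house 4 is hatchback.
So: house 1 = apples/van, house 2 = lemons/pickup, house 3 = mangoes/truck, house 4 = oranges/hatchback, house 5 = cherries/motorcycle.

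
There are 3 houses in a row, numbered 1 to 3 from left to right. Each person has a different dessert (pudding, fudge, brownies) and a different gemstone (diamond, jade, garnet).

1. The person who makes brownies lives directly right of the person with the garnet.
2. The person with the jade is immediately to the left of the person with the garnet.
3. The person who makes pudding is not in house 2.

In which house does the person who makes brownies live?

From clue 2, the person with the jade must be in house 1.
From clue 2, the person with the garnet must be in house 2.
House 3's gemstone must be diamond (nothing else left).
Clue 1: the person who makes brownies is in house 3.
House 2's dessert must be fudge (nothing else left).
House 1 dessert: only pudding fits.
So: house 1 = pudding/jade, house 2 = fudge/garnet, house 3 = brownies/diamond.

3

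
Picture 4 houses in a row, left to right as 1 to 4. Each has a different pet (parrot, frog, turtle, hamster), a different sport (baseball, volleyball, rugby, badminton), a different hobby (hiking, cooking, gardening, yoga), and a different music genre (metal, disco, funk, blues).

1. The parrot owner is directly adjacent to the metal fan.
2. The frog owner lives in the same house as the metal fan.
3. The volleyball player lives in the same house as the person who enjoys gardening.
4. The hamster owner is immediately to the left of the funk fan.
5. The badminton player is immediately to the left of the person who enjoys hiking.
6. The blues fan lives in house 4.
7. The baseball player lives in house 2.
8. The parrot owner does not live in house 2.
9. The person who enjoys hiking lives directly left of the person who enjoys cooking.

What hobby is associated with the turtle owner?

Clue 6: the blues fan is in house 4.
By clue 7, the baseball player is in house 2.
The badminton player is in house 1 (clue 5).
The person who enjoys hiking is in house 2 (clue 5).
By clue 9, the person who enjoys cooking is in house 3.
So house 1 gets disco for music genre.
By clue 3, the volleyball player is in house 4.
Clue 3: the person who enjoys gardening is in house 4.
The only sport still possible for house 3 is rugby.
So house 1 gets yoga for hobby.
The frog owner is narrowed to house 2 or 3; consider each.
Placing it in house 2 leads to a contradiction, so it's in house 3.
The metal fan is in house 3 (clue 2).
House 2's music genre must be funk (nothing else left).
From clue 1, the parrot owner must be in house 4.
Clue 4: the hamster owner is in house 1.
So house 2 gets turtle for pet.
So: house 1 = hamster/badminton/yoga/disco, house 2 = turtle/baseball/hiking/funk, house 3 = frog/rugby/cooking/metal, house 4 = parrot/volleyball/gardening/blues.

hiking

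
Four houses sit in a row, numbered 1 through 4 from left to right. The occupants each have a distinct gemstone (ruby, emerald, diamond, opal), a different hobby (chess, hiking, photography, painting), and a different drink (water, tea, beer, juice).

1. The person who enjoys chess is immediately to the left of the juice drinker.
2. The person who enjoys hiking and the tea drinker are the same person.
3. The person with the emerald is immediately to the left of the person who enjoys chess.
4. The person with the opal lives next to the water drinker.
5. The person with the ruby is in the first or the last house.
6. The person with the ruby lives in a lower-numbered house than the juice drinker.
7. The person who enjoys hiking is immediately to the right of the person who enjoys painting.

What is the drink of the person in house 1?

Clue 6: the person with the ruby is in house 1.
That leaves emerald as the gemstone for house 2.
Clue 3: the person who enjoys chess is in house 3.
So house 1 gets beer for drink.
From clue 1, the juice drinker must be in house 4.
From clue 7, the person who enjoys hiking must be in house 2.
Clue 7: the person who enjoys painting is in house 1.
So house 4 gets photography for hobby.
The only drink still possible for house 3 is water.
From clue 4, the person with the opal must be in house 4.
The only gemstone still possible for house 3 is diamond.
House 2's drink must be tea (nothing else left).
So: house 1 = ruby/painting/beer, house 2 = emerald/hiking/tea, house 3 = diamond/chess/water, house 4 = opal/photography/juice.

beer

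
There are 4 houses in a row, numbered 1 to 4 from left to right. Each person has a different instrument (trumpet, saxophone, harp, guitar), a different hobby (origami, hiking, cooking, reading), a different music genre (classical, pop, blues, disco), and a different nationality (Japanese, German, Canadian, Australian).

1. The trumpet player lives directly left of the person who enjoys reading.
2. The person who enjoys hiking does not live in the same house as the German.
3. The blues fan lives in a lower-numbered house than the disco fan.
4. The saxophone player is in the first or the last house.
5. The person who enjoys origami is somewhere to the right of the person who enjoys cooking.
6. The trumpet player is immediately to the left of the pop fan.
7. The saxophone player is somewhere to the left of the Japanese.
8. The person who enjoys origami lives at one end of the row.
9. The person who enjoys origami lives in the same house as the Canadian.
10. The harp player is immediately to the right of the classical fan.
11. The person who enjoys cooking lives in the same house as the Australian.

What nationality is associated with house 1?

Australian

The saxophone player is in house 1 (clue 7).
Clue 8: the person who enjoys origami is in house 4.
From clue 9, the Canadian must be in house 4.
Clue 1: the trumpet player is in house 2.
From clue 1, the person who enjoys reading must be in house 3.
Clue 6 places the pop fan in house 3.
The only music genre still possible for house 4 is disco.
The harp player is in house 3 (clue 10).
From clue 10, the classical fan must be in house 2.
So house 4 gets guitar for instrument.
So house 1 gets blues for music genre.
The person who enjoys cooking is narrowed to house 1 or 2; consider each.
Placing it in house 2 leads to a contradiction, so it's in house 1.
From clue 11, the Australian must be in house 1.
That leaves hiking as the hobby for house 2.
By clue 2, the German is in house 3.
House 2 nationality: only Japanese fits.
So: house 1 = saxophone/cooking/blues/Australian, house 2 = trumpet/hiking/classical/Japanese, house 3 = harp/reading/pop/German, house 4 = guitar/origami/disco/Canadian.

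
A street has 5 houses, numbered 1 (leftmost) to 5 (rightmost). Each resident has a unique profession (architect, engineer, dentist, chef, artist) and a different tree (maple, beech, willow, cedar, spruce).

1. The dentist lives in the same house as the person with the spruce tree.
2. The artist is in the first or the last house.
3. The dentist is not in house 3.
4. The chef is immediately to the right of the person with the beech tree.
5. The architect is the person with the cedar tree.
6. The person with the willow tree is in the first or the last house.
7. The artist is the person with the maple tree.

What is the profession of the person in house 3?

architect

The artist is narrowed to house 1 or 5; consider each.
Placing it in house 5 leads to a contradiction, so it's in house 1.
From clue 7, the person with the maple tree must be in house 1.
House 5's tree must be willow (nothing else left).
The dentist is narrowed to house 2 or 4; consider each.
Placing it in house 4 leads to a contradiction, so it's in house 2.
Clue 1: the person with the spruce tree is in house 2.
The architect is narrowed to house 3 or 4; consider each.
Placing it in house 4 leads to a contradiction, so it's in house 3.
From clue 5, the person with the cedar tree must be in house 3.
House 4 tree: only beech fits.
Clue 4 places the chef in house 5.
House 4's profession must be engineer (nothing else left).
So: house 1 = artist/maple, house 2 = dentist/spruce, house 3 = architect/cedar, house 4 = engineer/beech, house 5 = chef/willow.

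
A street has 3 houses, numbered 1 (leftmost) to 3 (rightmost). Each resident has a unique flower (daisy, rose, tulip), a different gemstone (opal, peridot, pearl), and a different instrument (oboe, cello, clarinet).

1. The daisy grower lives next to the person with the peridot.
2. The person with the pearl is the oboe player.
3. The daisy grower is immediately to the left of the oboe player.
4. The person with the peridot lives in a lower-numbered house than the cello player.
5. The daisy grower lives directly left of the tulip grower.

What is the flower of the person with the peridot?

So house 1 gets clarinet for instrument.
The daisy grower is narrowed to house 1 or 2; consider each.
Placing it in house 1 leads to a contradiction, so it's in house 2.
By clue 1, the person with the peridot is in house 1.
By clue 3, the oboe player is in house 3.
Clue 5: the tulip grower is in house 3.
House 1 flower: only rose fits.
So house 2 gets cello for instrument.
By clue 2, the person with the pearl is in house 3.
That leaves opal as the gemstone for house 2.
So: house 1 = rose/peridot/clarinet, house 2 = daisy/opal/cello, house 3 = tulip/pearl/oboe.

rose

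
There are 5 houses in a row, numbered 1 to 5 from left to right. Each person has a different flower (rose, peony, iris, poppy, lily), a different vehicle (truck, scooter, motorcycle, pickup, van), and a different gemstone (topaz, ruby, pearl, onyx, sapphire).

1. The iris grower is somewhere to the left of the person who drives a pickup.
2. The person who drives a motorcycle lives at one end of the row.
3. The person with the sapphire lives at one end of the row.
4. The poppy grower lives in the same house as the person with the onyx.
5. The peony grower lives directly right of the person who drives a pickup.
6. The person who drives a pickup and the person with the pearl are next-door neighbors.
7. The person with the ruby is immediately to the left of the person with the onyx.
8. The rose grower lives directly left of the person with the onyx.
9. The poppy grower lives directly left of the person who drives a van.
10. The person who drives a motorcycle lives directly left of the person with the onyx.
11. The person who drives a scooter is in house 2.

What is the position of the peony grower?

From clue 10, the person who drives a motorcycle must be in house 1.
From clue 10, the person with the onyx must be in house 2.
From clue 11, the person who drives a scooter must be in house 2.
From clue 4, the poppy grower must be in house 2.
Clue 7: the person with the ruby is in house 1.
From clue 8, the rose grower must be in house 1.
Clue 9 places the person who drives a van in house 3.
House 5's vehicle must be truck (nothing else left).
House 5's gemstone must be sapphire (nothing else left).
From clue 5, the peony grower must be in house 5.
The person with the pearl is in house 3 (clue 6).
So house 3 gets iris for flower.
The only flower still possible for house 4 is lily.
So house 4 gets pickup for vehicle.
That leaves topaz as the gemstone for house 4.
So: house 1 = rose/motorcycle/ruby, house 2 = poppy/scooter/onyx, house 3 = iris/van/pearl, house 4 = lily/pickup/topaz, house 5 = peony/truck/sapphire.

5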